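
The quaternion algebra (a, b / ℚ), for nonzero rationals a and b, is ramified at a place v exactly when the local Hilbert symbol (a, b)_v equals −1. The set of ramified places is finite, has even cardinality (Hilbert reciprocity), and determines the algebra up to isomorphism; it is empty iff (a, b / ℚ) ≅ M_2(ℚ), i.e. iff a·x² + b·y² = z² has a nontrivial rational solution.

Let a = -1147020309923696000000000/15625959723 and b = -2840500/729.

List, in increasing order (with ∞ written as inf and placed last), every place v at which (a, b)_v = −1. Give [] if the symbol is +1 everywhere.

[3, 13, 19, inf]

Mod squares: a ≡ -125970, b ≡ -28405. Check v ∈ {∞, 2, 3, 5, 11, 13, 17, 19, 23}.
v=17: a=17^1·(≡2), b=17^0·(≡2) mod 17; (2|17)=+1, (2|17)=+1; (−1)^{1·0·8}·(+1)^0·(+1)^1 = +1.
v=2: v_2(a)=13, v_2(b)=2; units ≡ 7, 3 (mod 8); ε·ε+αω+βω = 1·1+13·1+2·0 ≡ 0  ⇒  (a,b)_2 = +1.
v=23: a=23^4·(≡4), b=23^1·(≡15) mod 23; (4|23)=+1, (15|23)=-1; (−1)^{4·1·11}·(+1)^1·(-1)^4 = +1.
v=13: a=13^3·(≡8), b=13^1·(≡4) mod 13; (8|13)=-1, (4|13)=+1; (−1)^{3·1·6}·(-1)^1·(+1)^3 = -1.
v=19: a=19^3·(≡9), b=19^1·(≡7) mod 19; (9|19)=+1, (7|19)=+1; (−1)^{3·1·9}·(+1)^1·(+1)^3 = -1.
v=11: a=11^-2·(≡6), b=11^0·(≡10) mod 11; (6|11)=-1, (10|11)=-1; (−1)^{-2·0·5}·(-1)^0·(-1)^-2 = +1.
v=3: a=3^-17·(≡1), b=3^-6·(≡2) mod 3; (1|3)=+1, (2|3)=-1; (−1)^{-17·-6·1}·(+1)^-6·(-1)^-17 = -1.
v=5: a=5^9·(≡1), b=5^3·(≡4) mod 5; (1|5)=+1, (4|5)=+1; (−1)^{9·3·2}·(+1)^3·(+1)^9 = +1.
v=∞: -125970 < 0 and -28405 < 0  ⇒  (a,b)_∞ = -1.
|Ram(-125970, -28405)| = 4, even; anisotropic at {3, 13, 19, ∞}.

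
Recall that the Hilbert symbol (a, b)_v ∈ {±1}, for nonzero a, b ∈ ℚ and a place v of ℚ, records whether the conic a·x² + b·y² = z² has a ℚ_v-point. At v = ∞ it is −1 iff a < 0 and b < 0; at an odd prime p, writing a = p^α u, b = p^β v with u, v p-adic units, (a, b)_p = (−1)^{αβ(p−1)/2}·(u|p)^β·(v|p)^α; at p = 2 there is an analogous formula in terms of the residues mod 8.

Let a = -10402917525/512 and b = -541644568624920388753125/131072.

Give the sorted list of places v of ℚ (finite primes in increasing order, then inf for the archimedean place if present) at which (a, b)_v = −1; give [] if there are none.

Mod squares: a ≡ -4522, b ≡ -10010. Check v ∈ {∞, 2, 3, 5, 7, 11, 13, 17, 19}.
v=7: a=7^1·(≡5), b=7^3·(≡6) mod 7; (5|7)=-1, (6|7)=-1; (−1)^{1·3·3}·(-1)^3·(-1)^1 = -1.
v=2: v_2(a)=-9, v_2(b)=-17; units ≡ 3, 3 (mod 8); ε·ε+αω+βω = 1·1+-9·1+-17·1 ≡ 1  ⇒  (a,b)_2 = -1.
v=11: a=11^2·(≡2), b=11^5·(≡1) mod 11; (2|11)=-1, (1|11)=+1; (−1)^{2·5·5}·(-1)^5·(+1)^2 = -1.
v=5: a=5^2·(≡2), b=5^5·(≡2) mod 5; (2|5)=-1, (2|5)=-1; (−1)^{2·5·2}·(-1)^5·(-1)^2 = -1.
v=17: a=17^1·(≡5), b=17^2·(≡7) mod 17; (5|17)=-1, (7|17)=-1; (−1)^{1·2·8}·(-1)^2·(-1)^1 = -1.
v=19: a=19^1·(≡1), b=19^2·(≡3) mod 19; (1|19)=+1, (3|19)=-1; (−1)^{1·2·9}·(+1)^2·(-1)^1 = -1.
v=3: a=3^2·(≡2), b=3^4·(≡1) mod 3; (2|3)=-1, (1|3)=+1; (−1)^{2·4·1}·(-1)^4·(+1)^2 = +1.
v=∞: -4522 < 0 and -10010 < 0  ⇒  (a,b)_∞ = -1.
v=13: a=13^2·(≡11), b=13^5·(≡1) mod 13; (11|13)=-1, (1|13)=+1; (−1)^{2·5·6}·(-1)^5·(+1)^2 = -1.
Ram(-4522, -10010) = {2, 5, 7, 11, 13, 17, 19, ∞}; no ℚ_2-point on the conic.

[2, 5, 7, 11, 13, 17, 19, inf]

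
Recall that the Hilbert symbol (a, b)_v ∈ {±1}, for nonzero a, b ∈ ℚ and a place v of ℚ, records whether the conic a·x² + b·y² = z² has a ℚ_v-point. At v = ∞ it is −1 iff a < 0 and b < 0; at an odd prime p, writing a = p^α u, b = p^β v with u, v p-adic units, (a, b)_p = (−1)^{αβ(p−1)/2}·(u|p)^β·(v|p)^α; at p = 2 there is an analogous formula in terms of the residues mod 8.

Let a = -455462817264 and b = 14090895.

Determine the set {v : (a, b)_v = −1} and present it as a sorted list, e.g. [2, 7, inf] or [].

(a, b) ≡ (-31, 1565655) mod (ℚ^×)²; places V = {2, 3, 5, 7, 13, 31, 37, ∞}.
(a,b)_5: α=0, u≡1; β=1, v≡4 (mod 5); (1|5)=+1, (4|5)=+1; sign (−1)^0·+1^1·+1^0 = +1.
(a,b)_3: α=4, u≡2; β=3, v≡2 (mod 3); (2|3)=-1, (2|3)=-1; sign (−1)^0·-1^3·-1^4 = -1.
(a,b)_∞: sgn(-31)=−, sgn(1565655)=+, so +1.
(a,b)_13: α=2, u≡7; β=1, v≡1 (mod 13); (7|13)=-1, (1|13)=+1; sign (−1)^0·-1^1·+1^2 = -1.
(a,b)_31: α=1, u≡27; β=1, v≡23 (mod 31); (27|31)=-1, (23|31)=-1; sign (−1)^1·-1^1·-1^1 = -1.
(a,b)_7: α=2, u≡2; β=1, v≡2 (mod 7); (2|7)=+1, (2|7)=+1; sign (−1)^0·+1^1·+1^2 = +1.
(a,b)_2: α=4, β=0; u≡1, v≡7 (mod 8); ε(u)ε(v)=0·1, αω(v)=4·0, βω(u)=0·0; sum ≡ 0  ⇒  +1.
(a,b)_37: α=2, u≡32; β=1, v≡31 (mod 37); (32|37)=-1, (31|37)=-1; sign (−1)^0·-1^1·-1^2 = -1.
|Ram(-31, 1565655)| = 4, even; anisotropic at {3, 13, 31, 37}.

[3, 13, 31, 37]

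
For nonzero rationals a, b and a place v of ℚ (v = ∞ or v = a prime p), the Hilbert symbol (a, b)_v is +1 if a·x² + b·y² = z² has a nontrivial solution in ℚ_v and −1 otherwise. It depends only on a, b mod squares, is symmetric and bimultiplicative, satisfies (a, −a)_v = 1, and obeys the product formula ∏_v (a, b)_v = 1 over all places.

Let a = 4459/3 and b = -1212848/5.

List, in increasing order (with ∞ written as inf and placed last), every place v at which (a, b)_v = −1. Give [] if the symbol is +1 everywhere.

(a, b) ≡ (273, -7735) mod (ℚ^×)²; places V = {2, 3, 5, 7, 13, 17, ∞}.
(a,b)_7: α=3, u≡2; β=3, v≡4 (mod 7); (2|7)=+1, (4|7)=+1; sign (−1)^1·+1^3·+1^3 = -1.
(a,b)_17: α=0, u≡13; β=1, v≡1 (mod 17); (13|17)=+1, (1|17)=+1; sign (−1)^0·+1^1·+1^0 = +1.
(a,b)_2: α=0, β=4; u≡1, v≡1 (mod 8); ε(u)ε(v)=0·0, αω(v)=0·0, βω(u)=4·0; sum ≡ 0  ⇒  +1.
(a,b)_13: α=1, u≡6; β=1, v≡1 (mod 13); (6|13)=-1, (1|13)=+1; sign (−1)^0·-1^1·+1^1 = -1.
(a,b)_3: α=-1, u≡1; β=0, v≡2 (mod 3); (1|3)=+1, (2|3)=-1; sign (−1)^0·+1^0·-1^-1 = -1.
(a,b)_∞: sgn(273)=+, sgn(-7735)=−, so +1.
(a,b)_5: α=0, u≡3; β=-1, v≡2 (mod 5); (3|5)=-1, (2|5)=-1; sign (−1)^0·-1^-1·-1^0 = -1.
(273, -7735 / ℚ) ramifies at {3, 5, 7, 13}: a division algebra.

[3, 5, 7, 13]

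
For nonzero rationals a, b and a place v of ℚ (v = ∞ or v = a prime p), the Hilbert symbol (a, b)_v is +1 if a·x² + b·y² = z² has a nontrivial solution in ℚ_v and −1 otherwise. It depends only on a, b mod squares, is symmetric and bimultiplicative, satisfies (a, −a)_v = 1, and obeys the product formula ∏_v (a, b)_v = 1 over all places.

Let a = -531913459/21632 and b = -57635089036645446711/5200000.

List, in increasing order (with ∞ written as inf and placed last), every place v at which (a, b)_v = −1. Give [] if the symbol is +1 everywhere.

Mod squares: a ≡ -30422, b ≡ -17647630. Check v ∈ {∞, 2, 3, 5, 7, 11, 13, 17, 41, 43, 53}.
v=7: a=7^1·(≡1), b=7^3·(≡1) mod 7; (1|7)=+1, (1|7)=+1; (−1)^{1·3·3}·(+1)^3·(+1)^1 = -1.
v=41: a=41^1·(≡20), b=41^1·(≡14) mod 41; (20|41)=+1, (14|41)=-1; (−1)^{1·1·20}·(+1)^1·(-1)^1 = -1.
v=3: a=3^0·(≡1), b=3^6·(≡2) mod 3; (1|3)=+1, (2|3)=-1; (−1)^{0·6·1}·(+1)^6·(-1)^0 = +1.
v=43: a=43^0·(≡8), b=43^1·(≡17) mod 43; (8|43)=-1, (17|43)=+1; (−1)^{0·1·21}·(-1)^1·(+1)^0 = -1.
v=53: a=53^1·(≡17), b=53^2·(≡48) mod 53; (17|53)=+1, (48|53)=-1; (−1)^{1·2·26}·(+1)^2·(-1)^1 = -1.
v=11: a=11^2·(≡1), b=11^5·(≡5) mod 11; (1|11)=+1, (5|11)=+1; (−1)^{2·5·5}·(+1)^5·(+1)^2 = +1.
v=5: a=5^0·(≡3), b=5^-5·(≡1) mod 5; (3|5)=-1, (1|5)=+1; (−1)^{0·-5·2}·(-1)^-5·(+1)^0 = -1.
v=∞: -30422 < 0 and -17647630 < 0  ⇒  (a,b)_∞ = -1.
v=17: a=17^2·(≡1), b=17^2·(≡4) mod 17; (1|17)=+1, (4|17)=+1; (−1)^{2·2·8}·(+1)^2·(+1)^2 = +1.
v=2: v_2(a)=-7, v_2(b)=-7; units ≡ 5, 1 (mod 8); ε·ε+αω+βω = 0·0+-7·0+-7·1 ≡ 1  ⇒  (a,b)_2 = -1.
v=13: a=13^-2·(≡6), b=13^-1·(≡6) mod 13; (6|13)=-1, (6|13)=-1; (−1)^{-2·-1·6}·(-1)^-1·(-1)^-2 = -1.
|Ram(-30422, -17647630)| = 8, even; anisotropic at {2, 5, 7, 13, 41, 43, 53, ∞}.

[2, 5, 7, 13, 41, 43, 53, inf]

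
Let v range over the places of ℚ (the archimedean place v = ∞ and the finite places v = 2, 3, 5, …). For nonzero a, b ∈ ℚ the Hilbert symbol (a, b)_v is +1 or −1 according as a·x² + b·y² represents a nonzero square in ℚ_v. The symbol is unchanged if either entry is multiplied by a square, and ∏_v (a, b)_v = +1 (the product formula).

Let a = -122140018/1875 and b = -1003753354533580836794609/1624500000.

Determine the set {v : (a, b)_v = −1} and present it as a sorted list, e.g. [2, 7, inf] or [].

(a, b) ≡ (-6006, -2002) mod (ℚ^×)²; places V = {2, 3, 5, 7, 11, 13, 17, 19, ∞}.
(a,b)_13: α=3, u≡11; β=9, v≡2 (mod 13); (11|13)=-1, (2|13)=-1; sign (−1)^0·-1^9·-1^3 = +1.
(a,b)_5: α=-4, u≡4; β=-6, v≡2 (mod 5); (4|5)=+1, (2|5)=-1; sign (−1)^0·+1^-6·-1^-4 = +1.
(a,b)_∞: sgn(-6006)=−, sgn(-2002)=−, so -1.
(a,b)_7: α=1, u≡3; β=5, v≡2 (mod 7); (3|7)=-1, (2|7)=+1; sign (−1)^1·-1^5·+1^1 = +1.
(a,b)_19: α=2, u≡4; β=-2, v≡14 (mod 19); (4|19)=+1, (14|19)=-1; sign (−1)^0·+1^-2·-1^2 = +1.
(a,b)_3: α=-1, u≡2; β=-2, v≡2 (mod 3); (2|3)=-1, (2|3)=-1; sign (−1)^0·-1^-2·-1^-1 = -1.
(a,b)_11: α=1, u≡3; β=7, v≡9 (mod 11); (3|11)=+1, (9|11)=+1; sign (−1)^1·+1^7·+1^1 = -1.
(a,b)_17: α=0, u≡7; β=2, v≡9 (mod 17); (7|17)=-1, (9|17)=+1; sign (−1)^0·-1^2·+1^0 = +1.
(a,b)_2: α=1, β=-5; u≡5, v≡7 (mod 8); ε(u)ε(v)=0·1, αω(v)=1·0, βω(u)=-5·1; sum ≡ 1  ⇒  -1.
(-6006, -2002 / ℚ) ramifies at {2, 3, 11, ∞}: a division algebra.

[2, 3, 11, inf]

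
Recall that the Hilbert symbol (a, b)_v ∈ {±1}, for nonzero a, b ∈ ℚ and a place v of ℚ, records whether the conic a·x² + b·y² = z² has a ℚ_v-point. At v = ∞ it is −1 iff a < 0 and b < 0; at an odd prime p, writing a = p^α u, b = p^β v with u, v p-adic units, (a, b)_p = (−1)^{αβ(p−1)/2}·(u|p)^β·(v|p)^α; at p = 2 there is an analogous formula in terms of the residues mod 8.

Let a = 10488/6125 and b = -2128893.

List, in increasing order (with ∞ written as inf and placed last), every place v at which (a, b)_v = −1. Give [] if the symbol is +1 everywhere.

[5, 13, 17, 23]

Mod squares: a ≡ 13110, b ≡ -12597. Check v ∈ {∞, 2, 3, 5, 7, 13, 17, 19, 23}.
v=23: a=23^1·(≡6), b=23^0·(≡10) mod 23; (6|23)=+1, (10|23)=-1; (−1)^{1·0·11}·(+1)^0·(-1)^1 = -1.
v=7: a=7^-2·(≡5), b=7^0·(≡3) mod 7; (5|7)=-1, (3|7)=-1; (−1)^{-2·0·3}·(-1)^0·(-1)^-2 = +1.
v=17: a=17^0·(≡10), b=17^1·(≡10) mod 17; (10|17)=-1, (10|17)=-1; (−1)^{0·1·8}·(-1)^1·(-1)^0 = -1.
v=19: a=19^1·(≡11), b=19^1·(≡15) mod 19; (11|19)=+1, (15|19)=-1; (−1)^{1·1·9}·(+1)^1·(-1)^1 = +1.
v=∞: 13110 > 0 and -12597 < 0  ⇒  (a,b)_∞ = +1.
v=13: a=13^0·(≡5), b=13^3·(≡6) mod 13; (5|13)=-1, (6|13)=-1; (−1)^{0·3·6}·(-1)^3·(-1)^0 = -1.
v=5: a=5^-3·(≡2), b=5^0·(≡2) mod 5; (2|5)=-1, (2|5)=-1; (−1)^{-3·0·2}·(-1)^0·(-1)^-3 = -1.
v=2: v_2(a)=3, v_2(b)=0; units ≡ 3, 3 (mod 8); ε·ε+αω+βω = 1·1+3·1+0·1 ≡ 0  ⇒  (a,b)_2 = +1.
v=3: a=3^1·(≡2), b=3^1·(≡1) mod 3; (2|3)=-1, (1|3)=+1; (−1)^{1·1·1}·(-1)^1·(+1)^1 = +1.
Ram(13110, -12597) = {5, 13, 17, 23}; no ℚ_5-point on the conic.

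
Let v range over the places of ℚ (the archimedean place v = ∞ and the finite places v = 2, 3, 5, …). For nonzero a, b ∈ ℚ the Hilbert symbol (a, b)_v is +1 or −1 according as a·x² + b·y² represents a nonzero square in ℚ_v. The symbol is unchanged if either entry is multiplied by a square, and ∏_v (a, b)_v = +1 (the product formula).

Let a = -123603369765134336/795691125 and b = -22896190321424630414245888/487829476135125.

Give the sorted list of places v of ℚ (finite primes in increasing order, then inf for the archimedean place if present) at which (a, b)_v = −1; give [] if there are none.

(a, b) ≡ (-1870, -35) mod (ℚ^×)²; places V = {2, 3, 5, 7, 11, 17, 19, 29, 31, ∞}.
(a,b)_2: α=13, β=16; u≡1, v≡5 (mod 8); ε(u)ε(v)=0·0, αω(v)=13·1, βω(u)=16·0; sum ≡ 1  ⇒  -1.
(a,b)_19: α=0, u≡1; β=2, v≡8 (mod 19); (1|19)=+1, (8|19)=-1; sign (−1)^0·+1^2·-1^0 = +1.
(a,b)_11: α=3, u≡6; β=4, v≡9 (mod 11); (6|11)=-1, (9|11)=+1; sign (−1)^0·-1^4·+1^3 = +1.
(a,b)_29: α=-4, u≡15; β=-6, v≡25 (mod 29); (15|29)=-1, (25|29)=+1; sign (−1)^0·-1^-6·+1^-4 = +1.
(a,b)_31: α=2, u≡13; β=2, v≡3 (mod 31); (13|31)=-1, (3|31)=-1; sign (−1)^0·-1^2·-1^2 = +1.
(a,b)_∞: sgn(-1870)=−, sgn(-35)=−, so -1.
(a,b)_17: α=3, u≡4; β=4, v≡8 (mod 17); (4|17)=+1, (8|17)=+1; sign (−1)^0·+1^4·+1^3 = +1.
(a,b)_3: α=-2, u≡2; β=-8, v≡1 (mod 3); (2|3)=-1, (1|3)=+1; sign (−1)^0·-1^-8·+1^-2 = +1.
(a,b)_7: α=4, u≡5; β=7, v≡2 (mod 7); (5|7)=-1, (2|7)=+1; sign (−1)^0·-1^7·+1^4 = -1.
(a,b)_5: α=-3, u≡1; β=-3, v≡2 (mod 5); (1|5)=+1, (2|5)=-1; sign (−1)^0·+1^-3·-1^-3 = -1.
(-1870, -35 / ℚ) ramifies at {2, 5, 7, ∞}: a division algebra.

[2, 5, 7, inf]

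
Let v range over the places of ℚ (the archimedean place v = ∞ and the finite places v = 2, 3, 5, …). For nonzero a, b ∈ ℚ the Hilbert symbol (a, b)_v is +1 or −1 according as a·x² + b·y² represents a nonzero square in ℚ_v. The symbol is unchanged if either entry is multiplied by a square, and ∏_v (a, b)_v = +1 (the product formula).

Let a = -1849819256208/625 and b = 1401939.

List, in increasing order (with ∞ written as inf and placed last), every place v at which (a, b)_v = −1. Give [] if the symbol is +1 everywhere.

[2, 17]

Mod squares: a ≡ -17, b ≡ 11. Check v ∈ {∞, 2, 3, 5, 7, 11, 17}.
v=5: a=5^-4·(≡2), b=5^0·(≡4) mod 5; (2|5)=-1, (4|5)=+1; (−1)^{-4·0·2}·(-1)^0·(+1)^-4 = +1.
v=3: a=3^4·(≡1), b=3^2·(≡2) mod 3; (1|3)=+1, (2|3)=-1; (−1)^{4·2·1}·(+1)^2·(-1)^4 = +1.
v=7: a=7^4·(≡1), b=7^2·(≡2) mod 7; (1|7)=+1, (2|7)=+1; (−1)^{4·2·3}·(+1)^2·(+1)^4 = +1.
v=17: a=17^3·(≡8), b=17^2·(≡6) mod 17; (8|17)=+1, (6|17)=-1; (−1)^{3·2·8}·(+1)^2·(-1)^3 = -1.
v=∞: -17 < 0 and 11 > 0  ⇒  (a,b)_∞ = +1.
v=11: a=11^2·(≡1), b=11^1·(≡3) mod 11; (1|11)=+1, (3|11)=+1; (−1)^{2·1·5}·(+1)^1·(+1)^2 = +1.
v=2: v_2(a)=4, v_2(b)=0; units ≡ 7, 3 (mod 8); ε·ε+αω+βω = 1·1+4·1+0·0 ≡ 1  ⇒  (a,b)_2 = -1.
Ram(-17, 11) = {2, 17}; no ℚ_2-point on the conic.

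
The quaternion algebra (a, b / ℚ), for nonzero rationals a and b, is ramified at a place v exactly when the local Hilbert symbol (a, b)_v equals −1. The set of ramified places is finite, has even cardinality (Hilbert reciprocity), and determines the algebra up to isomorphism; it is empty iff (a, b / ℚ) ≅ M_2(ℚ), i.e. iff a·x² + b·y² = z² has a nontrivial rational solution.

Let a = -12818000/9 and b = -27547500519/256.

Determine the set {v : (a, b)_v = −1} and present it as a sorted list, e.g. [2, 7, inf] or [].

(a, b) ≡ (-32045, -1176791) mod (ℚ^×)²; places V = {2, 3, 5, 7, 11, 13, 17, 29, 31, ∞}.
(a,b)_2: α=4, β=-8; u≡3, v≡1 (mod 8); ε(u)ε(v)=1·0, αω(v)=4·0, βω(u)=-8·1; sum ≡ 0  ⇒  +1.
(a,b)_∞: sgn(-32045)=−, sgn(-1176791)=−, so -1.
(a,b)_29: α=1, u≡2; β=1, v≡27 (mod 29); (2|29)=-1, (27|29)=-1; sign (−1)^0·-1^1·-1^1 = +1.
(a,b)_13: α=1, u≡7; β=0, v≡8 (mod 13); (7|13)=-1, (8|13)=-1; sign (−1)^0·-1^0·-1^1 = -1.
(a,b)_11: α=0, u≡4; β=1, v≡9 (mod 11); (4|11)=+1, (9|11)=+1; sign (−1)^0·+1^1·+1^0 = +1.
(a,b)_7: α=0, u≡4; β=1, v≡5 (mod 7); (4|7)=+1, (5|7)=-1; sign (−1)^0·+1^1·-1^0 = +1.
(a,b)_3: α=-2, u≡1; β=4, v≡1 (mod 3); (1|3)=+1, (1|3)=+1; sign (−1)^0·+1^4·+1^-2 = +1.
(a,b)_17: α=1, u≡2; β=3, v≡13 (mod 17); (2|17)=+1, (13|17)=+1; sign (−1)^0·+1^3·+1^1 = +1.
(a,b)_31: α=0, u≡28; β=1, v≡7 (mod 31); (28|31)=+1, (7|31)=+1; sign (−1)^0·+1^1·+1^0 = +1.
(a,b)_5: α=3, u≡4; β=0, v≡1 (mod 5); (4|5)=+1, (1|5)=+1; sign (−1)^0·+1^0·+1^3 = +1.
|Ram(-32045, -1176791)| = 2, even; anisotropic at {13, ∞}.

[13, inf]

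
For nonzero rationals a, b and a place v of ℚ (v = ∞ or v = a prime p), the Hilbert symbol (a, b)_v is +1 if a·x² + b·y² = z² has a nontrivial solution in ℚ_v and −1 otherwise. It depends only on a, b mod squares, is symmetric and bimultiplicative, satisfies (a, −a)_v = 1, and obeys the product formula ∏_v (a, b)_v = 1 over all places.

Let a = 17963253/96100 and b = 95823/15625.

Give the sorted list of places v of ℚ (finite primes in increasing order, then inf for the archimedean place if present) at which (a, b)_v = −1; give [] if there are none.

Mod squares: a ≡ 77, b ≡ 7. Check v ∈ {∞, 2, 3, 5, 7, 11, 13, 23, 31}.
v=2: v_2(a)=-2, v_2(b)=0; units ≡ 5, 7 (mod 8); ε·ε+αω+βω = 0·1+-2·0+0·1 ≡ 0  ⇒  (a,b)_2 = +1.
v=7: a=7^3·(≡1), b=7^1·(≡4) mod 7; (1|7)=+1, (4|7)=+1; (−1)^{3·1·3}·(+1)^1·(+1)^3 = -1.
v=3: a=3^2·(≡2), b=3^4·(≡1) mod 3; (2|3)=-1, (1|3)=+1; (−1)^{2·4·1}·(-1)^4·(+1)^2 = +1.
v=5: a=5^-2·(≡2), b=5^-6·(≡3) mod 5; (2|5)=-1, (3|5)=-1; (−1)^{-2·-6·2}·(-1)^-6·(-1)^-2 = +1.
v=11: a=11^1·(≡10), b=11^0·(≡7) mod 11; (10|11)=-1, (7|11)=-1; (−1)^{1·0·5}·(-1)^0·(-1)^1 = -1.
v=23: a=23^2·(≡13), b=23^0·(≡15) mod 23; (13|23)=+1, (15|23)=-1; (−1)^{2·0·11}·(+1)^0·(-1)^2 = +1.
v=13: a=13^0·(≡12), b=13^2·(≡5) mod 13; (12|13)=+1, (5|13)=-1; (−1)^{0·2·6}·(+1)^2·(-1)^0 = +1.
v=31: a=31^-2·(≡30), b=31^0·(≡2) mod 31; (30|31)=-1, (2|31)=+1; (−1)^{-2·0·15}·(-1)^0·(+1)^-2 = +1.
v=∞: 77 > 0 and 7 > 0  ⇒  (a,b)_∞ = +1.
|Ram(77, 7)| = 2, even; anisotropic at {7, 11}.

[7, 11]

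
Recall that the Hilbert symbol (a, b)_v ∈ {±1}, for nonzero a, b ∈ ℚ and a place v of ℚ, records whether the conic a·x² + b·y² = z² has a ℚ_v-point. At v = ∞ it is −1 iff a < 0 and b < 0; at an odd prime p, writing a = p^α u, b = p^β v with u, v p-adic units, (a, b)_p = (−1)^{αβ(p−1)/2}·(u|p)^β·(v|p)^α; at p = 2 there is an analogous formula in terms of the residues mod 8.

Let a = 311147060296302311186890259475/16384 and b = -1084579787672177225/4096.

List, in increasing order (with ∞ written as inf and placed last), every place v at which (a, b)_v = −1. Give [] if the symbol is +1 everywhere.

(a, b) ≡ (394611, -727001) mod (ℚ^×)²; places V = {2, 3, 5, 7, 11, 13, 19, 23, 29, 43, 53, ∞}.
(a,b)_7: α=1, u≡2; β=0, v≡5 (mod 7); (2|7)=+1, (5|7)=-1; sign (−1)^0·+1^0·-1^1 = -1.
(a,b)_11: α=2, u≡2; β=1, v≡7 (mod 11); (2|11)=-1, (7|11)=-1; sign (−1)^0·-1^1·-1^2 = -1.
(a,b)_∞: sgn(394611)=+, sgn(-727001)=−, so +1.
(a,b)_23: α=3, u≡5; β=2, v≡12 (mod 23); (5|23)=-1, (12|23)=+1; sign (−1)^0·-1^2·+1^3 = +1.
(a,b)_13: α=2, u≡1; β=2, v≡7 (mod 13); (1|13)=+1, (7|13)=-1; sign (−1)^0·+1^2·-1^2 = +1.
(a,b)_29: α=2, u≡17; β=1, v≡25 (mod 29); (17|29)=-1, (25|29)=+1; sign (−1)^0·-1^1·+1^2 = -1.
(a,b)_43: α=5, u≡8; β=3, v≡38 (mod 43); (8|43)=-1, (38|43)=+1; sign (−1)^1·-1^3·+1^5 = +1.
(a,b)_53: α=2, u≡45; β=1, v≡17 (mod 53); (45|53)=-1, (17|53)=+1; sign (−1)^0·-1^1·+1^2 = -1.
(a,b)_3: α=1, u≡2; β=0, v≡1 (mod 3); (2|3)=-1, (1|3)=+1; sign (−1)^0·-1^0·+1^1 = +1.
(a,b)_2: α=-14, β=-12; u≡3, v≡7 (mod 8); ε(u)ε(v)=1·1, αω(v)=-14·0, βω(u)=-12·1; sum ≡ 1  ⇒  -1.
(a,b)_19: α=3, u≡12; β=2, v≡13 (mod 19); (12|19)=-1, (13|19)=-1; sign (−1)^0·-1^2·-1^3 = -1.
(a,b)_5: α=2, u≡1; β=2, v≡1 (mod 5); (1|5)=+1, (1|5)=+1; sign (−1)^0·+1^2·+1^2 = +1.
(394611, -727001 / ℚ) ramifies at {2, 7, 11, 19, 29, 53}: a division algebra.

[2, 7, 11, 19, 29, 53]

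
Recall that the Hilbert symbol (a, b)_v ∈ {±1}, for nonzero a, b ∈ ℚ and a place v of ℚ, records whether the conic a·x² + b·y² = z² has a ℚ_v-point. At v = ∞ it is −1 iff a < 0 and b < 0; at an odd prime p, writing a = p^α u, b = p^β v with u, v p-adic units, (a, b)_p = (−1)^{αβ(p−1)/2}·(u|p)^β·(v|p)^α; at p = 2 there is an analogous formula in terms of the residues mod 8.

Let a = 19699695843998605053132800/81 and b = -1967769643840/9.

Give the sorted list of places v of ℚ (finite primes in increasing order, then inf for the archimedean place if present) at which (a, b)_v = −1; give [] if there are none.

Mod squares: a ≡ 92378, b ≡ -85. Check v ∈ {∞, 2, 3, 5, 7, 11, 13, 17, 19}.
v=5: a=5^2·(≡2), b=5^1·(≡3) mod 5; (2|5)=-1, (3|5)=-1; (−1)^{2·1·2}·(-1)^1·(-1)^2 = -1.
v=19: a=19^5·(≡5), b=19^2·(≡14) mod 19; (5|19)=+1, (14|19)=-1; (−1)^{5·2·9}·(+1)^2·(-1)^5 = -1.
v=13: a=13^5·(≡7), b=13^2·(≡2) mod 13; (7|13)=-1, (2|13)=-1; (−1)^{5·2·6}·(-1)^2·(-1)^5 = -1.
v=11: a=11^3·(≡1), b=11^2·(≡1) mod 11; (1|11)=+1, (1|11)=+1; (−1)^{3·2·5}·(+1)^2·(+1)^3 = +1.
v=∞: 92378 > 0 and -85 < 0  ⇒  (a,b)_∞ = +1.
v=3: a=3^-4·(≡2), b=3^-2·(≡2) mod 3; (2|3)=-1, (2|3)=-1; (−1)^{-4·-2·1}·(-1)^-2·(-1)^-4 = +1.
v=7: a=7^0·(≡5), b=7^2·(≡3) mod 7; (5|7)=-1, (3|7)=-1; (−1)^{0·2·3}·(-1)^2·(-1)^0 = +1.
v=17: a=17^3·(≡10), b=17^1·(≡11) mod 17; (10|17)=-1, (11|17)=-1; (−1)^{3·1·8}·(-1)^1·(-1)^3 = +1.
v=2: v_2(a)=17, v_2(b)=6; units ≡ 5, 3 (mod 8); ε·ε+αω+βω = 0·1+17·1+6·1 ≡ 1  ⇒  (a,b)_2 = -1.
Ram(92378, -85) = {2, 5, 13, 19}; no ℚ_2-point on the conic.

[2, 5, 13, 19]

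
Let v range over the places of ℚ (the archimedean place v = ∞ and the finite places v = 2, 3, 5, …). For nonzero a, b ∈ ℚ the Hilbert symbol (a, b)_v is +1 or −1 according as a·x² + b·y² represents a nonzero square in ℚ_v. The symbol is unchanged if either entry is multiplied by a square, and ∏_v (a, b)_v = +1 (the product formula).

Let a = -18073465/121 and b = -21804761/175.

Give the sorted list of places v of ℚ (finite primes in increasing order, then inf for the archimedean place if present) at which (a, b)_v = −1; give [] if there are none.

[5, 7, 11, inf]

(a, b) ≡ (-50065, -1463) mod (ℚ^×)²; places V = {2, 5, 7, 11, 17, 19, 31, ∞}.
(a,b)_∞: sgn(-50065)=−, sgn(-1463)=−, so -1.
(a,b)_2: α=0, β=0; u≡7, v≡1 (mod 8); ε(u)ε(v)=1·0, αω(v)=0·0, βω(u)=0·0; sum ≡ 0  ⇒  +1.
(a,b)_17: α=1, u≡9; β=2, v≡13 (mod 17); (9|17)=+1, (13|17)=+1; sign (−1)^0·+1^2·+1^1 = +1.
(a,b)_5: α=1, u≡2; β=-2, v≡2 (mod 5); (2|5)=-1, (2|5)=-1; sign (−1)^0·-1^-2·-1^1 = -1.
(a,b)_11: α=-2, u≡8; β=1, v≡7 (mod 11); (8|11)=-1, (7|11)=-1; sign (−1)^0·-1^1·-1^-2 = -1.
(a,b)_31: α=1, u≡20; β=0, v≡18 (mod 31); (20|31)=+1, (18|31)=+1; sign (−1)^0·+1^0·+1^1 = +1.
(a,b)_7: α=0, u≡5; β=-1, v≡2 (mod 7); (5|7)=-1, (2|7)=+1; sign (−1)^0·-1^-1·+1^0 = -1.
(a,b)_19: α=3, u≡9; β=3, v≡8 (mod 19); (9|19)=+1, (8|19)=-1; sign (−1)^1·+1^3·-1^3 = +1.
Ram(-50065, -1463) = {5, 7, 11, ∞}; no ℚ_5-point on the conic.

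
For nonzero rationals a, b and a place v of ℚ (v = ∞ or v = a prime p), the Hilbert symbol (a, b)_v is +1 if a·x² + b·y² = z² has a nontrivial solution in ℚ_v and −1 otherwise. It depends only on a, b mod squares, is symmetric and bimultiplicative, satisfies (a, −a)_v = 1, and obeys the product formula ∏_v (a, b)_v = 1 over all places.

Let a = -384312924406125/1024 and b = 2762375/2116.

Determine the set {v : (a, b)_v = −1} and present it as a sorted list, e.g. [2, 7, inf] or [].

[2, 11, 13, 17, 19, 31]

(a, b) ≡ (-26684645, 2255) mod (ℚ^×)²; places V = {2, 3, 5, 7, 11, 13, 17, 19, 23, 31, 41, ∞}.
(a,b)_41: α=1, u≡38; β=1, v≡30 (mod 41); (38|41)=-1, (30|41)=-1; sign (−1)^0·-1^1·-1^1 = +1.
(a,b)_13: α=1, u≡10; β=0, v≡7 (mod 13); (10|13)=+1, (7|13)=-1; sign (−1)^0·+1^0·-1^1 = -1.
(a,b)_5: α=3, u≡4; β=3, v≡4 (mod 5); (4|5)=+1, (4|5)=+1; sign (−1)^0·+1^3·+1^3 = +1.
(a,b)_17: α=1, u≡6; β=0, v≡12 (mod 17); (6|17)=-1, (12|17)=-1; sign (−1)^0·-1^0·-1^1 = -1.
(a,b)_11: α=2, u≡10; β=1, v≡7 (mod 11); (10|11)=-1, (7|11)=-1; sign (−1)^0·-1^1·-1^2 = -1.
(a,b)_23: α=2, u≡9; β=-2, v≡13 (mod 23); (9|23)=+1, (13|23)=+1; sign (−1)^0·+1^-2·+1^2 = +1.
(a,b)_19: α=1, u≡1; β=0, v≡14 (mod 19); (1|19)=+1, (14|19)=-1; sign (−1)^0·+1^0·-1^1 = -1.
(a,b)_2: α=-10, β=-2; u≡3, v≡7 (mod 8); ε(u)ε(v)=1·1, αω(v)=-10·0, βω(u)=-2·1; sum ≡ 1  ⇒  -1.
(a,b)_7: α=0, u≡3; β=2, v≡2 (mod 7); (3|7)=-1, (2|7)=+1; sign (−1)^0·-1^2·+1^0 = +1.
(a,b)_3: α=2, u≡1; β=0, v≡2 (mod 3); (1|3)=+1, (2|3)=-1; sign (−1)^0·+1^0·-1^2 = +1.
(a,b)_∞: sgn(-26684645)=−, sgn(2255)=+, so +1.
(a,b)_31: α=1, u≡27; β=0, v≡15 (mod 31); (27|31)=-1, (15|31)=-1; sign (−1)^0·-1^0·-1^1 = -1.
|Ram(-26684645, 2255)| = 6, even; anisotropic at {2, 11, 13, 17, 19, 31}.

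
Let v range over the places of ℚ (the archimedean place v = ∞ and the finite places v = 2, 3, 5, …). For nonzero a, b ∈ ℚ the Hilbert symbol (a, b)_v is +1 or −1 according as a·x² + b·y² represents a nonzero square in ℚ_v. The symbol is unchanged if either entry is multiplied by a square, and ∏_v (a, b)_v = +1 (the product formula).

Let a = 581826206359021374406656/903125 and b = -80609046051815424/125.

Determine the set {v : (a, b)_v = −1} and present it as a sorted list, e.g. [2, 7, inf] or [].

[3, 7, 11, 13]

(a, b) ≡ (1155, -130) mod (ℚ^×)²; places V = {2, 3, 5, 7, 11, 13, 17, ∞}.
(a,b)_2: α=24, β=17; u≡3, v≡7 (mod 8); ε(u)ε(v)=1·1, αω(v)=24·0, βω(u)=17·1; sum ≡ 0  ⇒  +1.
(a,b)_5: α=-5, u≡4; β=-3, v≡1 (mod 5); (4|5)=+1, (1|5)=+1; sign (−1)^0·+1^-3·+1^-5 = +1.
(a,b)_13: α=10, u≡11; β=7, v≡4 (mod 13); (11|13)=-1, (4|13)=+1; sign (−1)^0·-1^7·+1^10 = -1.
(a,b)_7: α=1, u≡1; β=0, v≡3 (mod 7); (1|7)=+1, (3|7)=-1; sign (−1)^0·+1^0·-1^1 = -1.
(a,b)_∞: sgn(1155)=+, sgn(-130)=−, so +1.
(a,b)_3: α=3, u≡1; β=4, v≡2 (mod 3); (1|3)=+1, (2|3)=-1; sign (−1)^0·+1^4·-1^3 = -1.
(a,b)_17: α=-2, u≡9; β=0, v≡5 (mod 17); (9|17)=+1, (5|17)=-1; sign (−1)^0·+1^0·-1^-2 = +1.
(a,b)_11: α=3, u≡7; β=2, v≡6 (mod 11); (7|11)=-1, (6|11)=-1; sign (−1)^0·-1^2·-1^3 = -1.
(1155, -130 / ℚ) ramifies at {3, 7, 11, 13}: a division algebra.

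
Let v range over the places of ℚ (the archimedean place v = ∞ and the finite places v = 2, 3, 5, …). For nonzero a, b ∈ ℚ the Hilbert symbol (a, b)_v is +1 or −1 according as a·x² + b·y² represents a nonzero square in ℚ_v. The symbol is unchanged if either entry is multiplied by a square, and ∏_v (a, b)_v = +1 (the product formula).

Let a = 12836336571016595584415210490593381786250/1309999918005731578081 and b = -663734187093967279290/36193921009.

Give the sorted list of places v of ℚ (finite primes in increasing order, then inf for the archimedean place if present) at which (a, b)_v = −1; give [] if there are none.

Mod squares: a ≡ 858, b ≡ -10010. Check v ∈ {∞, 2, 3, 5, 7, 11, 13, 17, 19, 31, 43, 47}.
v=7: a=7^2·(≡1), b=7^1·(≡6) mod 7; (1|7)=+1, (6|7)=-1; (−1)^{2·1·3}·(+1)^1·(-1)^2 = +1.
v=19: a=19^-8·(≡13), b=19^-4·(≡15) mod 19; (13|19)=-1, (15|19)=-1; (−1)^{-8·-4·9}·(-1)^-4·(-1)^-8 = +1.
v=3: a=3^15·(≡1), b=3^8·(≡1) mod 3; (1|3)=+1, (1|3)=+1; (−1)^{15·8·1}·(+1)^8·(+1)^15 = +1.
v=5: a=5^4·(≡3), b=5^1·(≡3) mod 5; (3|5)=-1, (3|5)=-1; (−1)^{4·1·2}·(-1)^1·(-1)^4 = -1.
v=2: v_2(a)=1, v_2(b)=1; units ≡ 5, 3 (mod 8); ε·ε+αω+βω = 0·1+1·1+1·1 ≡ 0  ⇒  (a,b)_2 = +1.
v=∞: 858 > 0 and -10010 < 0  ⇒  (a,b)_∞ = +1.
v=13: a=13^5·(≡10), b=13^3·(≡4) mod 13; (10|13)=+1, (4|13)=+1; (−1)^{5·3·6}·(+1)^3·(+1)^5 = +1.
v=11: a=11^9·(≡5), b=11^5·(≡3) mod 11; (5|11)=+1, (3|11)=+1; (−1)^{9·5·5}·(+1)^5·(+1)^9 = -1.
v=47: a=47^4·(≡24), b=47^2·(≡2) mod 47; (24|47)=+1, (2|47)=+1; (−1)^{4·2·23}·(+1)^2·(+1)^4 = +1.
v=17: a=17^-4·(≡2), b=17^-2·(≡6) mod 17; (2|17)=+1, (6|17)=-1; (−1)^{-4·-2·8}·(+1)^-2·(-1)^-4 = +1.
v=31: a=31^-4·(≡23), b=31^-2·(≡11) mod 31; (23|31)=-1, (11|31)=-1; (−1)^{-4·-2·15}·(-1)^-2·(-1)^-4 = +1.
v=43: a=43^4·(≡24), b=43^2·(≡24) mod 43; (24|43)=+1, (24|43)=+1; (−1)^{4·2·21}·(+1)^2·(+1)^4 = +1.
Ram(858, -10010) = {5, 11}; no ℚ_5-point on the conic.

[5, 11]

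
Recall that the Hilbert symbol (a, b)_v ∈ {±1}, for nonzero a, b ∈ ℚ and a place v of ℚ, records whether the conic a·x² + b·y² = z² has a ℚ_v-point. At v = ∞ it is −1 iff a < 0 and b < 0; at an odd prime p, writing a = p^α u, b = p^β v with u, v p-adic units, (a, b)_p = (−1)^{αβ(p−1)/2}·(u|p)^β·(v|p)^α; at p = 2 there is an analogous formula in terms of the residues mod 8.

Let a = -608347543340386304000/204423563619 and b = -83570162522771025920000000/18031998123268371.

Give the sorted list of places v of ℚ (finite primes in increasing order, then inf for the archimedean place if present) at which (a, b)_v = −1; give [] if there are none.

Mod squares: a ≡ -11935, b ≡ -513205. Check v ∈ {∞, 2, 3, 5, 7, 11, 13, 17, 23, 31, 43}.
v=3: a=3^-12·(≡2), b=3^-18·(≡2) mod 3; (2|3)=-1, (2|3)=-1; (−1)^{-12·-18·1}·(-1)^-18·(-1)^-12 = +1.
v=31: a=31^1·(≡18), b=31^1·(≡22) mod 31; (18|31)=+1, (22|31)=-1; (−1)^{1·1·15}·(+1)^1·(-1)^1 = +1.
v=17: a=17^-2·(≡15), b=17^-2·(≡8) mod 17; (15|17)=+1, (8|17)=+1; (−1)^{-2·-2·8}·(+1)^-2·(+1)^-2 = +1.
v=∞: -11935 < 0 and -513205 < 0  ⇒  (a,b)_∞ = -1.
v=11: a=11^-3·(≡3), b=11^-5·(≡7) mod 11; (3|11)=+1, (7|11)=-1; (−1)^{-3·-5·5}·(+1)^-5·(-1)^-3 = +1.
v=7: a=7^3·(≡3), b=7^3·(≡5) mod 7; (3|7)=-1, (5|7)=-1; (−1)^{3·3·3}·(-1)^3·(-1)^3 = -1.
v=5: a=5^3·(≡2), b=5^7·(≡4) mod 5; (2|5)=-1, (4|5)=+1; (−1)^{3·7·2}·(-1)^7·(+1)^3 = -1.
v=23: a=23^2·(≡4), b=23^0·(≡5) mod 23; (4|23)=+1, (5|23)=-1; (−1)^{2·0·11}·(+1)^0·(-1)^2 = +1.
v=43: a=43^2·(≡37), b=43^3·(≡12) mod 43; (37|43)=-1, (12|43)=-1; (−1)^{2·3·21}·(-1)^3·(-1)^2 = -1.
v=13: a=13^4·(≡3), b=13^6·(≡1) mod 13; (3|13)=+1, (1|13)=+1; (−1)^{4·6·6}·(+1)^6·(+1)^4 = +1.
v=2: v_2(a)=14, v_2(b)=18; units ≡ 1, 3 (mod 8); ε·ε+αω+βω = 0·1+14·1+18·0 ≡ 0  ⇒  (a,b)_2 = +1.
Ram(-11935, -513205) = {5, 7, 43, ∞}; no ℚ_5-point on the conic.

[5, 7, 43, inf]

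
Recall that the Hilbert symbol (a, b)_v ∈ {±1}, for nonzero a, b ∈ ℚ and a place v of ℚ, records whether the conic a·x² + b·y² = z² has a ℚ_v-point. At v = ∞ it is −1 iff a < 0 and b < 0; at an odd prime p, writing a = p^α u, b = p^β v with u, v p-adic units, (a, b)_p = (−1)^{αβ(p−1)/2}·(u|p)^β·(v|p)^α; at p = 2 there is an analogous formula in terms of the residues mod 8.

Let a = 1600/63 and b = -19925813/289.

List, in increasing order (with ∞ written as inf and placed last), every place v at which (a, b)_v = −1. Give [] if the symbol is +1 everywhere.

[2, 43]

Mod squares: a ≡ 7, b ≡ -23693. Check v ∈ {∞, 2, 3, 5, 7, 17, 19, 29, 43}.
v=19: a=19^0·(≡7), b=19^1·(≡4) mod 19; (7|19)=+1, (4|19)=+1; (−1)^{0·1·9}·(+1)^1·(+1)^0 = +1.
v=2: v_2(a)=6, v_2(b)=0; units ≡ 7, 3 (mod 8); ε·ε+αω+βω = 1·1+6·1+0·0 ≡ 1  ⇒  (a,b)_2 = -1.
v=43: a=43^0·(≡37), b=43^1·(≡27) mod 43; (37|43)=-1, (27|43)=-1; (−1)^{0·1·21}·(-1)^1·(-1)^0 = -1.
v=29: a=29^0·(≡1), b=29^3·(≡5) mod 29; (1|29)=+1, (5|29)=+1; (−1)^{0·3·14}·(+1)^3·(+1)^0 = +1.
v=17: a=17^0·(≡3), b=17^-2·(≡6) mod 17; (3|17)=-1, (6|17)=-1; (−1)^{0·-2·8}·(-1)^-2·(-1)^0 = +1.
v=3: a=3^-2·(≡1), b=3^0·(≡1) mod 3; (1|3)=+1, (1|3)=+1; (−1)^{-2·0·1}·(+1)^0·(+1)^-2 = +1.
v=∞: 7 > 0 and -23693 < 0  ⇒  (a,b)_∞ = +1.
v=5: a=5^2·(≡3), b=5^0·(≡3) mod 5; (3|5)=-1, (3|5)=-1; (−1)^{2·0·2}·(-1)^0·(-1)^2 = +1.
v=7: a=7^-1·(≡2), b=7^0·(≡1) mod 7; (2|7)=+1, (1|7)=+1; (−1)^{-1·0·3}·(+1)^0·(+1)^-1 = +1.
Ram(7, -23693) = {2, 43}; no ℚ_2-point on the conic.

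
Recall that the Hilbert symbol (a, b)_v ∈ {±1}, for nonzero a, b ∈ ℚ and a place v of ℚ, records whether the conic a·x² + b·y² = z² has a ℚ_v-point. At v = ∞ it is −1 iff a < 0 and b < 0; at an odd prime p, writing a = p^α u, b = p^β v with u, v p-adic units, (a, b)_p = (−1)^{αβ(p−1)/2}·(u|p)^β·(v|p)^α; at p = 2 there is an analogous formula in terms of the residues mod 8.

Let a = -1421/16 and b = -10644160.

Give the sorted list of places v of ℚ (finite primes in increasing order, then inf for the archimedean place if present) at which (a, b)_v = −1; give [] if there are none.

[37, inf]

(a, b) ≡ (-29, -166315) mod (ℚ^×)²; places V = {2, 5, 7, 29, 31, 37, ∞}.
(a,b)_29: α=1, u≡6; β=1, v≡13 (mod 29); (6|29)=+1, (13|29)=+1; sign (−1)^0·+1^1·+1^1 = +1.
(a,b)_2: α=-4, β=6; u≡3, v≡5 (mod 8); ε(u)ε(v)=1·0, αω(v)=-4·1, βω(u)=6·1; sum ≡ 0  ⇒  +1.
(a,b)_37: α=0, u≡6; β=1, v≡32 (mod 37); (6|37)=-1, (32|37)=-1; sign (−1)^0·-1^1·-1^0 = -1.
(a,b)_5: α=0, u≡4; β=1, v≡3 (mod 5); (4|5)=+1, (3|5)=-1; sign (−1)^0·+1^1·-1^0 = +1.
(a,b)_∞: sgn(-29)=−, sgn(-166315)=−, so -1.
(a,b)_7: α=2, u≡3; β=0, v≡5 (mod 7); (3|7)=-1, (5|7)=-1; sign (−1)^0·-1^0·-1^2 = +1.
(a,b)_31: α=0, u≡10; β=1, v≡27 (mod 31); (10|31)=+1, (27|31)=-1; sign (−1)^0·+1^1·-1^0 = +1.
(-29, -166315 / ℚ) ramifies at {37, ∞}: a division algebra.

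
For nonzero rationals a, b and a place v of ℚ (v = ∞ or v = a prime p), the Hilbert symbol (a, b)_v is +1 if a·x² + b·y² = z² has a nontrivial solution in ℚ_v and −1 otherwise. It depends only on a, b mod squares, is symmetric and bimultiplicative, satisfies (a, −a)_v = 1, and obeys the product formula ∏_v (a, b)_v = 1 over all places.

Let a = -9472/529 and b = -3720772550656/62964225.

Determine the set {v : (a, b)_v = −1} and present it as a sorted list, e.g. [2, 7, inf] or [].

(a, b) ≡ (-37, -574) mod (ℚ^×)²; places V = {2, 3, 5, 7, 17, 23, 37, 41, ∞}.
(a,b)_∞: sgn(-37)=−, sgn(-574)=−, so -1.
(a,b)_5: α=0, u≡2; β=-2, v≡1 (mod 5); (2|5)=-1, (1|5)=+1; sign (−1)^0·-1^-2·+1^0 = +1.
(a,b)_23: α=-2, u≡4; β=-4, v≡8 (mod 23); (4|23)=+1, (8|23)=+1; sign (−1)^0·+1^-4·+1^-2 = +1.
(a,b)_7: α=0, u≡5; β=1, v≡4 (mod 7); (5|7)=-1, (4|7)=+1; sign (−1)^0·-1^1·+1^0 = -1.
(a,b)_2: α=8, β=15; u≡3, v≡1 (mod 8); ε(u)ε(v)=1·0, αω(v)=8·0, βω(u)=15·1; sum ≡ 1  ⇒  -1.
(a,b)_17: α=0, u≡7; β=2, v≡8 (mod 17); (7|17)=-1, (8|17)=+1; sign (−1)^0·-1^2·+1^0 = +1.
(a,b)_37: α=1, u≡7; β=2, v≡22 (mod 37); (7|37)=+1, (22|37)=-1; sign (−1)^0·+1^2·-1^1 = -1.
(a,b)_3: α=0, u≡2; β=-2, v≡2 (mod 3); (2|3)=-1, (2|3)=-1; sign (−1)^0·-1^-2·-1^0 = +1.
(a,b)_41: α=0, u≡31; β=1, v≡6 (mod 41); (31|41)=+1, (6|41)=-1; sign (−1)^0·+1^1·-1^0 = +1.
Ram(-37, -574) = {2, 7, 37, ∞}; no ℚ_2-point on the conic.

[2, 7, 37, inf]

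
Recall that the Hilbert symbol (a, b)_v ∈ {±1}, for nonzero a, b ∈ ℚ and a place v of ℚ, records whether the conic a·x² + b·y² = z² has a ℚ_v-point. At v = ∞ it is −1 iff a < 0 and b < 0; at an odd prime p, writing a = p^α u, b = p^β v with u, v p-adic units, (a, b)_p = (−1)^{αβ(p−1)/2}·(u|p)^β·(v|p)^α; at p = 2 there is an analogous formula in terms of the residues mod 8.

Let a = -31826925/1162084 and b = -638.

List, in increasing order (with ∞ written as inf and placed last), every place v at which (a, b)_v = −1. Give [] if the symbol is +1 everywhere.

Mod squares: a ≡ -93, b ≡ -638. Check v ∈ {∞, 2, 3, 5, 7, 11, 13, 29, 31}.
v=11: a=11^-2·(≡2), b=11^1·(≡8) mod 11; (2|11)=-1, (8|11)=-1; (−1)^{-2·1·5}·(-1)^1·(-1)^-2 = -1.
v=31: a=31^1·(≡18), b=31^0·(≡13) mod 31; (18|31)=+1, (13|31)=-1; (−1)^{1·0·15}·(+1)^0·(-1)^1 = -1.
v=13: a=13^2·(≡6), b=13^0·(≡12) mod 13; (6|13)=-1, (12|13)=+1; (−1)^{2·0·6}·(-1)^0·(+1)^2 = +1.
v=5: a=5^2·(≡2), b=5^0·(≡2) mod 5; (2|5)=-1, (2|5)=-1; (−1)^{2·0·2}·(-1)^0·(-1)^2 = +1.
v=7: a=7^-4·(≡3), b=7^0·(≡6) mod 7; (3|7)=-1, (6|7)=-1; (−1)^{-4·0·3}·(-1)^0·(-1)^-4 = +1.
v=29: a=29^0·(≡23), b=29^1·(≡7) mod 29; (23|29)=+1, (7|29)=+1; (−1)^{0·1·14}·(+1)^1·(+1)^0 = +1.
v=∞: -93 < 0 and -638 < 0  ⇒  (a,b)_∞ = -1.
v=2: v_2(a)=-2, v_2(b)=1; units ≡ 3, 1 (mod 8); ε·ε+αω+βω = 1·0+-2·0+1·1 ≡ 1  ⇒  (a,b)_2 = -1.
v=3: a=3^5·(≡2), b=3^0·(≡1) mod 3; (2|3)=-1, (1|3)=+1; (−1)^{5·0·1}·(-1)^0·(+1)^5 = +1.
|Ram(-93, -638)| = 4, even; anisotropic at {2, 11, 31, ∞}.

[2, 11, 31, inf]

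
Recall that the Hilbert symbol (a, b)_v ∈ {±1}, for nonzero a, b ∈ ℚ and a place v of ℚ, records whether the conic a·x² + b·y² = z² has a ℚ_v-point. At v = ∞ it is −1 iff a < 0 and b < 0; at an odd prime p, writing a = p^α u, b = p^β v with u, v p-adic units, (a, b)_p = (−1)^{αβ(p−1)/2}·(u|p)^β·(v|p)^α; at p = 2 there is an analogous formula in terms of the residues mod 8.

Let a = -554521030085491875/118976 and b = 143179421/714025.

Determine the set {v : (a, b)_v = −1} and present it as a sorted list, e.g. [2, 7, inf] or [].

[7, 31]

(a, b) ≡ (-1859473, 24149) mod (ℚ^×)²; places V = {2, 3, 5, 7, 11, 13, 19, 31, 41, ∞}.
(a,b)_11: α=-1, u≡4; β=2, v≡5 (mod 11); (4|11)=+1, (5|11)=+1; sign (−1)^0·+1^2·+1^-1 = +1.
(a,b)_31: α=3, u≡5; β=1, v≡16 (mod 31); (5|31)=+1, (16|31)=+1; sign (−1)^1·+1^1·+1^3 = -1.
(a,b)_41: α=3, u≡12; β=1, v≡17 (mod 41); (12|41)=-1, (17|41)=-1; sign (−1)^0·-1^1·-1^3 = +1.
(a,b)_∞: sgn(-1859473)=−, sgn(24149)=+, so +1.
(a,b)_7: α=1, u≡1; β=2, v≡3 (mod 7); (1|7)=+1, (3|7)=-1; sign (−1)^0·+1^2·-1^1 = -1.
(a,b)_13: α=-2, u≡5; β=-4, v≡5 (mod 13); (5|13)=-1, (5|13)=-1; sign (−1)^0·-1^-4·-1^-2 = +1.
(a,b)_2: α=-6, β=0; u≡7, v≡5 (mod 8); ε(u)ε(v)=1·0, αω(v)=-6·1, βω(u)=0·0; sum ≡ 0  ⇒  +1.
(a,b)_3: α=2, u≡2; β=0, v≡2 (mod 3); (2|3)=-1, (2|3)=-1; sign (−1)^0·-1^0·-1^2 = +1.
(a,b)_5: α=4, u≡3; β=-2, v≡1 (mod 5); (3|5)=-1, (1|5)=+1; sign (−1)^0·-1^-2·+1^4 = +1.
(a,b)_19: α=3, u≡10; β=1, v≡11 (mod 19); (10|19)=-1, (11|19)=+1; sign (−1)^1·-1^1·+1^3 = +1.
(-1859473, 24149 / ℚ) ramifies at {7, 31}: a division algebra.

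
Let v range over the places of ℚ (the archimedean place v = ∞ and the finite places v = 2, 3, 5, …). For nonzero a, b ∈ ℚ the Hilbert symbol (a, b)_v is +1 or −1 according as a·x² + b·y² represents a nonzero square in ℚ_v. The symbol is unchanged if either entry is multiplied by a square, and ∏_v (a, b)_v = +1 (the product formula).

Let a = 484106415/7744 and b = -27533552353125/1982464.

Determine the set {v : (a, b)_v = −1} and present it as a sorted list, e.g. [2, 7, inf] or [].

[2, 13]

(a, b) ≡ (15, -1365) mod (ℚ^×)²; places V = {2, 3, 5, 7, 11, 13, 19, 23, ∞}.
(a,b)_13: α=2, u≡7; β=3, v≡9 (mod 13); (7|13)=-1, (9|13)=+1; sign (−1)^0·-1^3·+1^2 = -1.
(a,b)_23: α=2, u≡5; β=2, v≡22 (mod 23); (5|23)=-1, (22|23)=-1; sign (−1)^0·-1^2·-1^2 = +1.
(a,b)_7: α=0, u≡1; β=1, v≡4 (mod 7); (1|7)=+1, (4|7)=+1; sign (−1)^0·+1^1·+1^0 = +1.
(a,b)_∞: sgn(15)=+, sgn(-1365)=−, so +1.
(a,b)_19: α=2, u≡3; β=2, v≡10 (mod 19); (3|19)=-1, (10|19)=-1; sign (−1)^0·-1^2·-1^2 = +1.
(a,b)_3: α=1, u≡2; β=1, v≡1 (mod 3); (2|3)=-1, (1|3)=+1; sign (−1)^1·-1^1·+1^1 = +1.
(a,b)_2: α=-6, β=-14; u≡7, v≡3 (mod 8); ε(u)ε(v)=1·1, αω(v)=-6·1, βω(u)=-14·0; sum ≡ 1  ⇒  -1.
(a,b)_5: α=1, u≡2; β=5, v≡3 (mod 5); (2|5)=-1, (3|5)=-1; sign (−1)^0·-1^5·-1^1 = +1.
(a,b)_11: α=-2, u≡5; β=-2, v≡10 (mod 11); (5|11)=+1, (10|11)=-1; sign (−1)^0·+1^-2·-1^-2 = +1.
(15, -1365 / ℚ) ramifies at {2, 13}: a division algebra.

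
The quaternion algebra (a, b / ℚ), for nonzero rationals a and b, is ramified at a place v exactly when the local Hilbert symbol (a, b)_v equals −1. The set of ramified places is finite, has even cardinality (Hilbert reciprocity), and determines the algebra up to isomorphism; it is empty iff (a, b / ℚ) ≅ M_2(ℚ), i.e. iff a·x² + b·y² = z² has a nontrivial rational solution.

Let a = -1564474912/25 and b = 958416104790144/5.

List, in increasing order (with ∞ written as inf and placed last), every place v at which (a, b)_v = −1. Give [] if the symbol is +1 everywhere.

[2, 5]

Mod squares: a ≡ -2002, b ≡ 170. Check v ∈ {∞, 2, 3, 5, 7, 11, 13, 17}.
v=∞: -2002 < 0 and 170 > 0  ⇒  (a,b)_∞ = +1.
v=7: a=7^1·(≡1), b=7^2·(≡4) mod 7; (1|7)=+1, (4|7)=+1; (−1)^{1·2·3}·(+1)^2·(+1)^1 = +1.
v=11: a=11^1·(≡1), b=11^2·(≡5) mod 11; (1|11)=+1, (5|11)=+1; (−1)^{1·2·5}·(+1)^2·(+1)^1 = +1.
v=3: a=3^0·(≡2), b=3^2·(≡2) mod 3; (2|3)=-1, (2|3)=-1; (−1)^{0·2·1}·(-1)^2·(-1)^0 = +1.
v=5: a=5^-2·(≡3), b=5^-1·(≡4) mod 5; (3|5)=-1, (4|5)=+1; (−1)^{-2·-1·2}·(-1)^-1·(+1)^-2 = -1.
v=17: a=17^2·(≡9), b=17^3·(≡10) mod 17; (9|17)=+1, (10|17)=-1; (−1)^{2·3·8}·(+1)^3·(-1)^2 = +1.
v=13: a=13^3·(≡8), b=13^4·(≡1) mod 13; (8|13)=-1, (1|13)=+1; (−1)^{3·4·6}·(-1)^4·(+1)^3 = +1.
v=2: v_2(a)=5, v_2(b)=7; units ≡ 7, 5 (mod 8); ε·ε+αω+βω = 1·0+5·1+7·0 ≡ 1  ⇒  (a,b)_2 = -1.
|Ram(-2002, 170)| = 2, even; anisotropic at {2, 5}.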